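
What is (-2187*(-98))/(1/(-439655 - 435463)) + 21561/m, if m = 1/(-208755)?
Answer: -192061507023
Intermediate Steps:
m = -1/208755 ≈ -4.7903e-6
(-2187*(-98))/(1/(-439655 - 435463)) + 21561/m = (-2187*(-98))/(1/(-439655 - 435463)) + 21561/(-1/208755) = 214326/(1/(-875118)) + 21561*(-208755) = 214326/(-1/875118) - 4500966555 = 214326*(-875118) - 4500966555 = -187560540468 - 4500966555 = -192061507023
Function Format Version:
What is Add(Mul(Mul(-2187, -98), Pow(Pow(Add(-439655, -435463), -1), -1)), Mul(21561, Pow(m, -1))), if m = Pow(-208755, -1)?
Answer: -192061507023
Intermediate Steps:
m = Rational(-1, 208755) ≈ -4.7903e-6
Add(Mul(Mul(-2187, -98), Pow(Pow(Add(-439655, -435463), -1), -1)), Mul(21561, Pow(m, -1))) = Add(Mul(Mul(-2187, -98), Pow(Pow(Add(-439655, -435463), -1), -1)), Mul(21561, Pow(Rational(-1, 208755), -1))) = Add(Mul(214326, Pow(Pow(-875118, -1), -1)), Mul(21561, -208755)) = Add(Mul(214326, Pow(Rational(-1, 875118), -1)), -4500966555) = Add(Mul(214326, -875118), -4500966555) = Add(-187560540468, -4500966555) = -192061507023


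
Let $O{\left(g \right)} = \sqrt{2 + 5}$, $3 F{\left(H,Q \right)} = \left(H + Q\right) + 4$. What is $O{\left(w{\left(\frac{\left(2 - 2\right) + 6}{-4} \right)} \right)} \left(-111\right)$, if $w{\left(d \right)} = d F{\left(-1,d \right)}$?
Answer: $- 111 \sqrt{7} \approx -293.68$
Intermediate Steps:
$F{\left(H,Q \right)} = \frac{4}{3} + \frac{H}{3} + \frac{Q}{3}$ ($F{\left(H,Q \right)} = \frac{\left(H + Q\right) + 4}{3} = \frac{4 + H + Q}{3} = \frac{4}{3} + \frac{H}{3} + \frac{Q}{3}$)
$w{\left(d \right)} = d \left(1 + \frac{d}{3}\right)$ ($w{\left(d \right)} = d \left(\frac{4}{3} + \frac{1}{3} \left(-1\right) + \frac{d}{3}\right) = d \left(\frac{4}{3} - \frac{1}{3} + \frac{d}{3}\right) = d \left(1 + \frac{d}{3}\right)$)
$O{\left(g \right)} = \sqrt{7}$
$O{\left(w{\left(\frac{\left(2 - 2\right) + 6}{-4} \right)} \right)} \left(-111\right) = \sqrt{7} \left(-111\right) = - 111 \sqrt{7}$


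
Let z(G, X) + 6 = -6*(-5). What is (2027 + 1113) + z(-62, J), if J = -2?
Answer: 3164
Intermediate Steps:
z(G, X) = 24 (z(G, X) = -6 - 6*(-5) = -6 + 30 = 24)
(2027 + 1113) + z(-62, J) = (2027 + 1113) + 24 = 3140 + 24 = 3164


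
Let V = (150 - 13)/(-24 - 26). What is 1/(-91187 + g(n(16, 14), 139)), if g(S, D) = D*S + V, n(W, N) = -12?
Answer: -50/4642887 ≈ -1.0769e-5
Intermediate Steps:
V = -137/50 (V = 137/(-50) = 137*(-1/50) = -137/50 ≈ -2.7400)
g(S, D) = -137/50 + D*S (g(S, D) = D*S - 137/50 = -137/50 + D*S)
1/(-91187 + g(n(16, 14), 139)) = 1/(-91187 + (-137/50 + 139*(-12))) = 1/(-91187 + (-137/50 - 1668)) = 1/(-91187 - 83537/50) = 1/(-4642887/50) = -50/4642887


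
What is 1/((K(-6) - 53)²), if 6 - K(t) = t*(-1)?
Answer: 1/2809 ≈ 0.00035600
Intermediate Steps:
K(t) = 6 + t (K(t) = 6 - t*(-1) = 6 - (-1)*t = 6 + t)
1/((K(-6) - 53)²) = 1/(((6 - 6) - 53)²) = 1/((0 - 53)²) = 1/((-53)²) = 1/2809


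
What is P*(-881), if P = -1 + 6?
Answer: -4405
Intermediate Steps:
P = 5
P*(-881) = 5*(-881) = -4405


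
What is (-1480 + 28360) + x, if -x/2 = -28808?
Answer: 84496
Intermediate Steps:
x = 57616 (x = -2*(-28808) = 57616)
(-1480 + 28360) + x = (-1480 + 28360) + 57616 = 26880 + 57616 = 84496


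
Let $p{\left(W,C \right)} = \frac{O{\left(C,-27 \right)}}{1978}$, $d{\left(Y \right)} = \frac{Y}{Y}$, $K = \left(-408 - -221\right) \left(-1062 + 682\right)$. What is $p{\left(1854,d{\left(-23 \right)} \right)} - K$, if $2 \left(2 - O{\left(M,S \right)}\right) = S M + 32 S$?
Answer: $- \frac{281112465}{3956} \approx -71060.0$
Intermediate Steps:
$O{\left(M,S \right)} = 2 - 16 S - \frac{M S}{2}$ ($O{\left(M,S \right)} = 2 - \frac{S M + 32 S}{2} = 2 - \frac{M S + 32 S}{2} = 2 - \frac{32 S + M S}{2} = 2 - \left(16 S + \frac{M S}{2}\right) = 2 - 16 S - \frac{M S}{2}$)
$K = 71060$ ($K = \left(-408 + 221\right) \left(-380\right) = \left(-187\right) \left(-380\right) = 71060$)
$d{\left(Y \right)} = 1$
$p{\left(W,C \right)} = \frac{217}{989} + \frac{27 C}{3956}$ ($p{\left(W,C \right)} = \frac{2 - -432 - \frac{1}{2} C \left(-27\right)}{1978} = \left(2 + 432 + \frac{27 C}{2}\right) \frac{1}{1978} = \left(434 + \frac{27 C}{2}\right) \frac{1}{1978} = \frac{217}{989} + \frac{27 C}{3956}$)
$p{\left(1854,d{\left(-23 \right)} \right)} - K = \left(\frac{217}{989} + \frac{27}{3956} \cdot 1\right) - 71060 = \left(\frac{217}{989} + \frac{27}{3956}\right) - 71060 = \frac{895}{3956} - 71060 = - \frac{281112465}{3956}$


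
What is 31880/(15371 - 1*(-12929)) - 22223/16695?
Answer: -966743/4724685 ≈ -0.20462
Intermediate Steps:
31880/(15371 - 1*(-12929)) - 22223/16695 = 31880/(15371 + 12929) - 22223*1/16695 = 31880/28300 - 22223/16695 = 31880*(1/28300) - 22223/16695 = 1594/1415 - 22223/16695 = -966743/4724685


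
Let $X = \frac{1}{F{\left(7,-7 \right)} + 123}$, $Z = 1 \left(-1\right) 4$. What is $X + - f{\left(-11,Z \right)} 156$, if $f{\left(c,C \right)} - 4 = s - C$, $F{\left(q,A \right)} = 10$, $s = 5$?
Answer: $- \frac{269723}{133} \approx -2028.0$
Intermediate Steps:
$Z = -4$ ($Z = \left(-1\right) 4 = -4$)
$f{\left(c,C \right)} = 9 - C$ ($f{\left(c,C \right)} = 4 - \left(-5 + C\right) = 9 - C$)
$X = \frac{1}{133}$ ($X = \frac{1}{10 + 123} = \frac{1}{133} \approx 0.0075188$)
$X + - f{\left(-11,Z \right)} 156 = \frac{1}{133} + - (9 - -4) 156 = \frac{1}{133} + - (9 + 4) 156 = \frac{1}{133} + \left(-1\right) 13 \cdot 156 = \frac{1}{133} - 2028 = - \frac{269723}{133}$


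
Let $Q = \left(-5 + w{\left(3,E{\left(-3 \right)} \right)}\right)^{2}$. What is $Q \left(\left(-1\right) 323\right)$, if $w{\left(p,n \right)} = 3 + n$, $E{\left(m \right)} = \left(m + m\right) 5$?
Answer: $-330752$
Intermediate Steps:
$E{\left(m \right)} = 10 m$ ($E{\left(m \right)} = 2 m 5 = 10 m$)
$Q = 1024$ ($Q = \left(-5 + \left(3 + 10 \left(-3\right)\right)\right)^{2} = \left(-5 + \left(3 - 30\right)\right)^{2} = \left(-5 - 27\right)^{2} = \left(-32\right)^{2} = 1024$)
$Q \left(\left(-1\right) 323\right) = 1024 \left(\left(-1\right) 323\right) = 1024 \left(-323\right) = -330752$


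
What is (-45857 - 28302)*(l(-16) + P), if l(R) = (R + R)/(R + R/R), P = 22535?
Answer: -25069969063/15 ≈ -1.6713e+9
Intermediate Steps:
l(R) = 2*R/(1 + R) (l(R) = (2*R)/(R + 1) = (2*R)/(1 + R) = 2*R/(1 + R))
(-45857 - 28302)*(l(-16) + P) = (-45857 - 28302)*(2*(-16)/(1 - 16) + 22535) = -74159*(2*(-16)/(-15) + 22535) = -74159*(2*(-16)*(-1/15) + 22535) = -74159*(32/15 + 22535) = -74159*338057/15 = -25069969063/15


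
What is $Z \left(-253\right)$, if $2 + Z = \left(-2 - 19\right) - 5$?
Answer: $7084$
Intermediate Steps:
$Z = -28$ ($Z = -2 - 26 = -28$)
$Z \left(-253\right) = \left(-28\right) \left(-253\right) = 7084$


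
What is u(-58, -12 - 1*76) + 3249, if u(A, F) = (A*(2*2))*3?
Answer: 2553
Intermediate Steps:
u(A, F) = 12*A (u(A, F) = (A*4)*3 = (4*A)*3 = 12*A)
u(-58, -12 - 1*76) + 3249 = 12*(-58) + 3249 = -696 + 3249 = 2553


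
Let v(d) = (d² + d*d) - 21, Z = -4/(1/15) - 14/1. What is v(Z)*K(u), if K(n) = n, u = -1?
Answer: -10931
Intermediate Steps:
Z = -74 (Z = -4/1/15 - 14*1 = -4*15 - 14 = -60 - 14 = -74)
v(d) = -21 + 2*d² (v(d) = (d² + d²) - 21 = 2*d² - 21 = -21 + 2*d²)
v(Z)*K(u) = (-21 + 2*(-74)²)*(-1) = (-21 + 2*5476)*(-1) = (-21 + 10952)*(-1) = 10931*(-1) = -10931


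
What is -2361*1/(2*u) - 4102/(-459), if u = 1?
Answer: -1075495/918 ≈ -1171.6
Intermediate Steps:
-2361*1/(2*u) - 4102/(-459) = -2361/((1*(-1))*(-2)) - 4102/(-459) = -2361/((-1*(-2))) - 4102*(-1/459) = -2361/2 + 4102/459 = -1075495/918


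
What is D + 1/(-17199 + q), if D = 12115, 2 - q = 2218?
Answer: 235212724/19415 ≈ 12115.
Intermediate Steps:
q = -2216 (q = 2 - 1*2218 = 2 - 2218 = -2216)
D + 1/(-17199 + q) = 12115 + 1/(-17199 - 2216) = 12115 + 1/(-19415) = 12115 - 1/19415 = 235212724/19415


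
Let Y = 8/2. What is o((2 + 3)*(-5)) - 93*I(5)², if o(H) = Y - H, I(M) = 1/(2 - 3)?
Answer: -64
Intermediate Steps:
I(M) = -1 (I(M) = 1/(-1) = -1)
Y = 4 (Y = 8*(½) = 4)
o(H) = 4 - H
o((2 + 3)*(-5)) - 93*I(5)² = (4 - (2 + 3)*(-5)) - 93*(-1)² = (4 - 5*(-5)) - 93*1 = (4 - 1*(-25)) - 93 = (4 + 25) - 93 = 29 - 93 = -64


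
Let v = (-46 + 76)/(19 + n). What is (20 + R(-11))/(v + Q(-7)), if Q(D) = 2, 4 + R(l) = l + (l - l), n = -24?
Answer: -5/4 ≈ -1.2500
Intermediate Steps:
R(l) = -4 + l (R(l) = -4 + (l + (l - l)) = -4 + (l + 0) = -4 + l)
v = -6 (v = (-46 + 76)/(19 - 24) = 30/(-5) = 30*(-⅕) = -6)
(20 + R(-11))/(v + Q(-7)) = (20 + (-4 - 11))/(-6 + 2) = (20 - 15)/(-4) = 5*(-¼) = -5/4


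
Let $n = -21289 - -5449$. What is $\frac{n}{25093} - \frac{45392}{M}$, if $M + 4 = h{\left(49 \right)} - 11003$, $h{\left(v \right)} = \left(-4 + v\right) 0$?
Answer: $\frac{964670576}{276198651} \approx 3.4927$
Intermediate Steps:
$h{\left(v \right)} = 0$
$n = -15840$ ($n = -21289 + 5449 = -15840$)
$M = -11007$ ($M = -4 + \left(0 - 11003\right) = -4 - 11003 = -11007$)
$\frac{n}{25093} - \frac{45392}{M} = - \frac{15840}{25093} - \frac{45392}{-11007} = \left(-15840\right) \frac{1}{25093} - - \frac{45392}{11007} = - \frac{15840}{25093} + \frac{45392}{11007} = \frac{964670576}{276198651}$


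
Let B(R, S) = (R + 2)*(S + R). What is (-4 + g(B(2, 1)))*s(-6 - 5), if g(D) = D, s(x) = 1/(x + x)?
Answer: -4/11 ≈ -0.36364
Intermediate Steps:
s(x) = 1/(2*x)
B(R, S) = (2 + R)*(R + S)
(-4 + g(B(2, 1)))*s(-6 - 5) = (-4 + (2² + 2*2 + 2*1 + 2*1))*(1/(2*(-6 - 5))) = (-4 + (4 + 4 + 2 + 2))*((½)/(-11)) = (-4 + 12)*((½)*(-1/11)) = 8*(-1/22) = -4/11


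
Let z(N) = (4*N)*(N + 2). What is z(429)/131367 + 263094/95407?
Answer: 2695500130/321367471 ≈ 8.3876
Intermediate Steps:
z(N) = 4*N*(2 + N) (z(N) = (4*N)*(2 + N) = 4*N*(2 + N))
z(429)/131367 + 263094/95407 = (4*429*(2 + 429))/131367 + 263094/95407 = (4*429*431)*(1/131367) + 263094*(1/95407) = 739596*(1/131367) + 20238/7339 = 246532/43789 + 20238/7339 = 2695500130/321367471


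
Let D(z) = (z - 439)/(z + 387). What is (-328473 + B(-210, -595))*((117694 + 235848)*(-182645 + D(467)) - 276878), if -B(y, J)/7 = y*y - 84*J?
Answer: 3887873217305991312/61 ≈ 6.3736e+16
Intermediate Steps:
B(y, J) = -7*y**2 + 588*J (B(y, J) = -7*(y*y - 84*J) = -7*(y**2 - 84*J) = -7*y**2 + 588*J)
D(z) = (-439 + z)/(387 + z)
(-328473 + B(-210, -595))*((117694 + 235848)*(-182645 + D(467)) - 276878) = (-328473 + (-7*(-210)**2 + 588*(-595)))*((117694 + 235848)*(-182645 + (-439 + 467)/(387 + 467)) - 276878) = (-328473 + (-7*44100 - 349860))*(353542*(-182645 + 28/854) - 276878) = (-328473 + (-308700 - 349860))*(353542*(-182645 + (1/854)*28) - 276878) = (-328473 - 658560)*(353542*(-182645 + 2/61) - 276878) = -987033*(353542*(-11141343/61) - 276878) = -987033*(-3938932686906/61 - 276878) = -987033*(-3938949576464/61) = 3887873217305991312/61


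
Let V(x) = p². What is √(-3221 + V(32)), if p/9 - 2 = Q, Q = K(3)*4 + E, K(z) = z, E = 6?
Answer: √29179 ≈ 170.82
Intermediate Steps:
Q = 18 (Q = 3*4 + 6 = 12 + 6 = 18)
p = 180 (p = 18 + 9*18 = 18 + 162 = 180)
V(x) = 32400 (V(x) = 180² = 32400)
√(-3221 + V(32)) = √(-3221 + 32400) = √29179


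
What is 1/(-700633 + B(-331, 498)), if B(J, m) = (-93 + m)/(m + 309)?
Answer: -269/188470142 ≈ -1.4273e-6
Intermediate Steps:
B(J, m) = (-93 + m)/(309 + m)
1/(-700633 + B(-331, 498)) = 1/(-700633 + (-93 + 498)/(309 + 498)) = 1/(-700633 + 405/807) = 1/(-700633 + (1/807)*405) = 1/(-700633 + 135/269) = 1/(-188470142/269) = -269/188470142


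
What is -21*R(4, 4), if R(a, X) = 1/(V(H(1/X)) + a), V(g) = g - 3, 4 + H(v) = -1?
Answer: 21/4 ≈ 5.2500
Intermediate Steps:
H(v) = -5 (H(v) = -4 - 1 = -5)
V(g) = -3 + g
R(a, X) = 1/(-8 + a) (R(a, X) = 1/((-3 - 5) + a) = 1/(-8 + a))
-21*R(4, 4) = -21/(-8 + 4) = -21/(-4) = -21*(-¼) = 21/4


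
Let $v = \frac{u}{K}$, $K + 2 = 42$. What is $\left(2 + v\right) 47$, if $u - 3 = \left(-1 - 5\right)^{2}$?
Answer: $\frac{5593}{40} \approx 139.82$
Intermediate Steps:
$K = 40$ ($K = -2 + 42 = 40$)
$u = 39$ ($u = 3 + \left(-1 - 5\right)^{2} = 3 + \left(-6\right)^{2} = 3 + 36 = 39$)
$v = \frac{39}{40} \approx 0.975$
$\left(2 + v\right) 47 = \left(2 + \frac{39}{40}\right) 47 = \frac{119}{40} \cdot 47 = \frac{5593}{40}$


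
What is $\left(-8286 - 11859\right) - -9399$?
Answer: $-10746$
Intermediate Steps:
$\left(-8286 - 11859\right) - -9399 = \left(-8286 - 11859\right) + 9399 = -20145 + 9399 = -10746$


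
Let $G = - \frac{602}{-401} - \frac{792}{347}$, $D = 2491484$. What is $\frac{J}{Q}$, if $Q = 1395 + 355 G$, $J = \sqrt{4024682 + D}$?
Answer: $\frac{139147 \sqrt{6516166}}{155522275} \approx 2.2839$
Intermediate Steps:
$G = - \frac{108698}{139147}$ ($G = \left(-602\right) \left(- \frac{1}{401}\right) - \frac{792}{347} = \frac{602}{401} - \frac{792}{347} = - \frac{108698}{139147} \approx -0.78117$)
$J = \sqrt{6516166}$ ($J = \sqrt{4024682 + 2491484} = \sqrt{6516166} \approx 2552.7$)
$Q = \frac{155522275}{139147}$ ($Q = 1395 + 355 \left(- \frac{108698}{139147}\right) = 1395 - \frac{38587790}{139147} = \frac{155522275}{139147} \approx 1117.7$)
$\frac{J}{Q} = \frac{\sqrt{6516166}}{\frac{155522275}{139147}} = \sqrt{6516166} \cdot \frac{139147}{155522275} = \frac{139147 \sqrt{6516166}}{155522275}$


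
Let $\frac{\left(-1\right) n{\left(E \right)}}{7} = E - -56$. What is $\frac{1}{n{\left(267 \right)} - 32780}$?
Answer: $- \frac{1}{35041} \approx -2.8538 \cdot 10^{-5}$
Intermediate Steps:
$n{\left(E \right)} = -392 - 7 E$ ($n{\left(E \right)} = - 7 \left(E - -56\right) = - 7 \left(E + 56\right) = - 7 \left(56 + E\right) = -392 - 7 E$)
$\frac{1}{n{\left(267 \right)} - 32780} = \frac{1}{\left(-392 - 1869\right) - 32780} = \frac{1}{-2261 - 32780} = \frac{1}{-35041} = - \frac{1}{35041}$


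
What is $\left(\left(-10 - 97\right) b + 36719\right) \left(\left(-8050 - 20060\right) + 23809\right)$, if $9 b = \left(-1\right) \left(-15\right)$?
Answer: $- \frac{471484222}{3} \approx -1.5716 \cdot 10^{8}$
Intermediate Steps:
$b = \frac{5}{3}$ ($b = \frac{\left(-1\right) \left(-15\right)}{9} = \frac{1}{9} \cdot 15 = \frac{5}{3} \approx 1.6667$)
$\left(\left(-10 - 97\right) b + 36719\right) \left(\left(-8050 - 20060\right) + 23809\right) = \left(\left(-10 - 97\right) \frac{5}{3} + 36719\right) \left(\left(-8050 - 20060\right) + 23809\right) = \left(\left(-107\right) \frac{5}{3} + 36719\right) \left(-28110 + 23809\right) = \left(- \frac{535}{3} + 36719\right) \left(-4301\right) = \frac{109622}{3} \left(-4301\right) = - \frac{471484222}{3}$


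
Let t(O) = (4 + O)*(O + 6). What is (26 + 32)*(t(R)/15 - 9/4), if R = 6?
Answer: 667/2 ≈ 333.50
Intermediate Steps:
t(O) = (4 + O)*(6 + O)
(26 + 32)*(t(R)/15 - 9/4) = (26 + 32)*((24 + 6² + 10*6)/15 - 9/4) = 58*((24 + 36 + 60)*(1/15) - 9*¼) = 58*(120*(1/15) - 9/4) = 58*(8 - 9/4) = 58*(23/4) = 667/2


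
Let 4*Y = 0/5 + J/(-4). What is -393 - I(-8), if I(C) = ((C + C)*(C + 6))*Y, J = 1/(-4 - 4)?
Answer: -1573/4 ≈ -393.25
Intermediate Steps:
J = -1/8 (J = 1/(-8) = -1/8 ≈ -0.12500)
Y = 1/128 (Y = (0/5 - 1/8/(-4))/4 = (0*(1/5) - 1/8*(-1/4))/4 = (0 + 1/32)/4 = (1/4)*(1/32) = 1/128 ≈ 0.0078125)
I(C) = C*(6 + C)/64 (I(C) = ((C + C)*(C + 6))*(1/128) = ((2*C)*(6 + C))*(1/128) = (2*C*(6 + C))*(1/128) = C*(6 + C)/64)
-393 - I(-8) = -393 - (-8)*(6 - 8)/64 = -393 - (-8)*(-2)/64 = -393 - 1*1/4 = -393 - 1/4 = -1573/4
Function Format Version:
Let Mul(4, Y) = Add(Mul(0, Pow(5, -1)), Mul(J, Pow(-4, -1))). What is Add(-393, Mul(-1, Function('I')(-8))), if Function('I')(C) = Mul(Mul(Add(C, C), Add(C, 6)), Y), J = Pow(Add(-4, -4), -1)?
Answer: Rational(-1573, 4) ≈ -393.25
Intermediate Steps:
J = Rational(-1, 8) (J = Pow(-8, -1) = Rational(-1, 8) ≈ -0.12500)
Y = Rational(1, 128) (Y = Mul(Rational(1, 4), Add(Mul(0, Pow(5, -1)), Mul(Rational(-1, 8), Pow(-4, -1)))) = Mul(Rational(1, 4), Add(Mul(0, Rational(1, 5)), Mul(Rational(-1, 8), Rational(-1, 4)))) = Mul(Rational(1, 4), Add(0, Rational(1, 32))) = Mul(Rational(1, 4), Rational(1, 32)) = Rational(1, 128) ≈ 0.0078125)
Function('I')(C) = Mul(Rational(1, 64), C, Add(6, C)) (Function('I')(C) = Mul(Mul(Add(C, C), Add(C, 6)), Rational(1, 128)) = Mul(Mul(Mul(2, C), Add(6, C)), Rational(1, 128)) = Mul(Mul(2, C, Add(6, C)), Rational(1, 128)) = Mul(Rational(1, 64), C, Add(6, C)))
Add(-393, Mul(-1, Function('I')(-8))) = Add(-393, Mul(-1, Mul(Rational(1, 64), -8, Add(6, -8)))) = Add(-393, Mul(-1, Mul(Rational(1, 64), -8, -2))) = Add(-393, Mul(-1, Rational(1, 4))) = Add(-393, Rational(-1, 4)) = Rational(-1573, 4)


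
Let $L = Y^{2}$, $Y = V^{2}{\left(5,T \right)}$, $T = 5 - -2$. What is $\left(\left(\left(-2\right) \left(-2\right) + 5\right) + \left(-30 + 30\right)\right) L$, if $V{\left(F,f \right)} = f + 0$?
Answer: $21609$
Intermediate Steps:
$T = 7$ ($T = 5 + 2 = 7$)
$V{\left(F,f \right)} = f$
$Y = 49$ ($Y = 7^{2} = 49$)
$L = 2401$ ($L = 49^{2} = 2401$)
$\left(\left(\left(-2\right) \left(-2\right) + 5\right) + \left(-30 + 30\right)\right) L = \left(\left(\left(-2\right) \left(-2\right) + 5\right) + \left(-30 + 30\right)\right) 2401 = \left(\left(4 + 5\right) + 0\right) 2401 = \left(9 + 0\right) 2401 = 9 \cdot 2401 = 21609$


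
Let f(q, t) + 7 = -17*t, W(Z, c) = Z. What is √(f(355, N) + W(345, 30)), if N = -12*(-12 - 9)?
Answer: I*√3946 ≈ 62.817*I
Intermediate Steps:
N = 252 (N = -12*(-21) = 252)
f(q, t) = -7 - 17*t
√(f(355, N) + W(345, 30)) = √((-7 - 17*252) + 345) = √((-7 - 4284) + 345) = √(-4291 + 345) = √(-3946) = I*√3946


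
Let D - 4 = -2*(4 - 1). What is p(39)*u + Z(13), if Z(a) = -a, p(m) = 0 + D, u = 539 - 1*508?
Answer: -75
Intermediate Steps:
D = -2 (D = 4 - 2*(4 - 1) = 4 - 2*3 = 4 - 6 = -2)
u = 31 (u = 539 - 508 = 31)
p(m) = -2 (p(m) = 0 - 2 = -2)
p(39)*u + Z(13) = -2*31 - 1*13 = -62 - 13 = -75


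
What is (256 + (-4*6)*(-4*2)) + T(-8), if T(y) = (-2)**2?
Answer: 452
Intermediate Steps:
T(y) = 4
(256 + (-4*6)*(-4*2)) + T(-8) = (256 + (-4*6)*(-4*2)) + 4 = (256 - 24*(-8)) + 4 = (256 + 192) + 4 = 448 + 4 = 452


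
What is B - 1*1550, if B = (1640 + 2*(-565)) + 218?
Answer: -822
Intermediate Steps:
B = 728 (B = (1640 - 1130) + 218 = 510 + 218 = 728)
B - 1*1550 = 728 - 1*1550 = 728 - 1550 = -822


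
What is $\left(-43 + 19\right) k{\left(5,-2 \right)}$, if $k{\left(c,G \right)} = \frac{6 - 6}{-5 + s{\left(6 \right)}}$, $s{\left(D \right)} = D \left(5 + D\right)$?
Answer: $0$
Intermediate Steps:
$k{\left(c,G \right)} = 0$ ($k{\left(c,G \right)} = \frac{6 - 6}{-5 + 6 \left(5 + 6\right)} = \frac{0}{-5 + 6 \cdot 11} = \frac{0}{-5 + 66} = \frac{0}{61} = 0 \cdot \frac{1}{61} = 0$)
$\left(-43 + 19\right) k{\left(5,-2 \right)} = \left(-43 + 19\right) 0 = \left(-24\right) 0 = 0$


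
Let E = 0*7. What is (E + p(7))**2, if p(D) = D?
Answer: 49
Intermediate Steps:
E = 0
(E + p(7))**2 = (0 + 7)**2 = 7**2 = 49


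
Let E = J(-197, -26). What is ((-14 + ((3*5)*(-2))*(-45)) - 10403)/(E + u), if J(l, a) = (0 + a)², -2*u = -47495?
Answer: -18134/48847 ≈ -0.37124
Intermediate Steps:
u = 47495/2 (u = -½*(-47495) = 47495/2 ≈ 23748.)
J(l, a) = a²
E = 676 (E = (-26)² = 676)
((-14 + ((3*5)*(-2))*(-45)) - 10403)/(E + u) = ((-14 + ((3*5)*(-2))*(-45)) - 10403)/(676 + 47495/2) = ((-14 + (15*(-2))*(-45)) - 10403)/(48847/2) = ((-14 - 30*(-45)) - 10403)*(2/48847) = ((-14 + 1350) - 10403)*(2/48847) = (1336 - 10403)*(2/48847) = -9067*2/48847 = -18134/48847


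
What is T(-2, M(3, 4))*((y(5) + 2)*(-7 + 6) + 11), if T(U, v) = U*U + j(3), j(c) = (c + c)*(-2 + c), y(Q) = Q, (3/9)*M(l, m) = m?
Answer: 40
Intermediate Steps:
M(l, m) = 3*m
j(c) = 2*c*(-2 + c) (j(c) = (2*c)*(-2 + c) = 2*c*(-2 + c))
T(U, v) = 6 + U**2 (T(U, v) = U*U + 2*3*(-2 + 3) = U**2 + 2*3*1 = U**2 + 6 = 6 + U**2)
T(-2, M(3, 4))*((y(5) + 2)*(-7 + 6) + 11) = (6 + (-2)**2)*((5 + 2)*(-7 + 6) + 11) = (6 + 4)*(7*(-1) + 11) = 10*(-7 + 11) = 10*4 = 40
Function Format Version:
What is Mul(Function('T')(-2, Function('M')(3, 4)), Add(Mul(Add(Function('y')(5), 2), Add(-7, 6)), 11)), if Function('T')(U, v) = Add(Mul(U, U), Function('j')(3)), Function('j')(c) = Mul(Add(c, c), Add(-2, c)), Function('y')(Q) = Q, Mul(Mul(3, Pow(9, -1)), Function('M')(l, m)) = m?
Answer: 40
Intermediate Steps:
Function('M')(l, m) = Mul(3, m)
Function('j')(c) = Mul(2, c, Add(-2, c)) (Function('j')(c) = Mul(Mul(2, c), Add(-2, c)) = Mul(2, c, Add(-2, c)))
Function('T')(U, v) = Add(6, Pow(U, 2)) (Function('T')(U, v) = Add(Mul(U, U), Mul(2, 3, Add(-2, 3))) = Add(Pow(U, 2), Mul(2, 3, 1)) = Add(Pow(U, 2), 6) = Add(6, Pow(U, 2)))
Mul(Function('T')(-2, Function('M')(3, 4)), Add(Mul(Add(Function('y')(5), 2), Add(-7, 6)), 11)) = Mul(Add(6, Pow(-2, 2)), Add(Mul(Add(5, 2), Add(-7, 6)), 11)) = Mul(Add(6, 4), Add(Mul(7, -1), 11)) = Mul(10, Add(-7, 11)) = Mul(10, 4) = 40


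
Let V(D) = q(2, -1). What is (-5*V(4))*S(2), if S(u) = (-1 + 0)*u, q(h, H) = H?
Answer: -10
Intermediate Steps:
V(D) = -1
S(u) = -u
(-5*V(4))*S(2) = (-5*(-1))*(-1*2) = 5*(-2) = -10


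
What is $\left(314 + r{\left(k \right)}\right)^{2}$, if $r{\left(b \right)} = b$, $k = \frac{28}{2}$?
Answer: $107584$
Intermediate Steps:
$k = 14$ ($k = 28 \cdot \frac{1}{2} = 14$)
$\left(314 + r{\left(k \right)}\right)^{2} = \left(314 + 14\right)^{2} = 328^{2} = 107584$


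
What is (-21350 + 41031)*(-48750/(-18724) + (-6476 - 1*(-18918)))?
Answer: 2292962045099/9362 ≈ 2.4492e+8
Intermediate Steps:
(-21350 + 41031)*(-48750/(-18724) + (-6476 - 1*(-18918))) = 19681*(-48750*(-1/18724) + (-6476 + 18918)) = 19681*(24375/9362 + 12442) = 19681*(116506379/9362) = 2292962045099/9362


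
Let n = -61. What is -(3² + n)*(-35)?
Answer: -1820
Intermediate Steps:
-(3² + n)*(-35) = -(3² - 61)*(-35) = -(9 - 61)*(-35) = -(-52)*(-35) = -1*1820 = -1820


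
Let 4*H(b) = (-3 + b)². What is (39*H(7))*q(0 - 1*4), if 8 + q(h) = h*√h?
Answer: -1248 - 1248*I ≈ -1248.0 - 1248.0*I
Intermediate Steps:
H(b) = (-3 + b)²/4
q(h) = -8 + h^(3/2) (q(h) = -8 + h*√h = -8 + h^(3/2))
(39*H(7))*q(0 - 1*4) = (39*((-3 + 7)²/4))*(-8 + (0 - 1*4)^(3/2)) = (39*((¼)*4²))*(-8 + (0 - 4)^(3/2)) = (39*((¼)*16))*(-8 + (-4)^(3/2)) = (39*4)*(-8 - 8*I) = 156*(-8 - 8*I) = -1248 - 1248*I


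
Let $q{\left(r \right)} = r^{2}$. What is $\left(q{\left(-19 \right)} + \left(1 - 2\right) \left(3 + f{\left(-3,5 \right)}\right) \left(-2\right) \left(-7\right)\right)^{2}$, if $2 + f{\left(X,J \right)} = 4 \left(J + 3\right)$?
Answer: $10201$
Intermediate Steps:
$f{\left(X,J \right)} = 10 + 4 J$ ($f{\left(X,J \right)} = -2 + 4 \left(J + 3\right) = -2 + 4 \left(3 + J\right) = -2 + \left(12 + 4 J\right) = 10 + 4 J$)
$\left(q{\left(-19 \right)} + \left(1 - 2\right) \left(3 + f{\left(-3,5 \right)}\right) \left(-2\right) \left(-7\right)\right)^{2} = \left(\left(-19\right)^{2} + \left(1 - 2\right) \left(3 + \left(10 + 4 \cdot 5\right)\right) \left(-2\right) \left(-7\right)\right)^{2} = \left(361 + - (3 + \left(10 + 20\right)) \left(-2\right) \left(-7\right)\right)^{2} = \left(361 + - (3 + 30) \left(-2\right) \left(-7\right)\right)^{2} = \left(361 + \left(-1\right) 33 \left(-2\right) \left(-7\right)\right)^{2} = \left(361 + \left(-33\right) \left(-2\right) \left(-7\right)\right)^{2} = \left(361 + 66 \left(-7\right)\right)^{2} = \left(361 - 462\right)^{2} = \left(-101\right)^{2} = 10201$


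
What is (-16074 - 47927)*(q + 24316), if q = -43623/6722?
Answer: -10458309264529/6722 ≈ -1.5558e+9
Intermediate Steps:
q = -43623/6722 (q = -43623*1/6722 = -43623/6722 ≈ -6.4896)
(-16074 - 47927)*(q + 24316) = (-16074 - 47927)*(-43623/6722 + 24316) = -64001*163408529/6722 = -10458309264529/6722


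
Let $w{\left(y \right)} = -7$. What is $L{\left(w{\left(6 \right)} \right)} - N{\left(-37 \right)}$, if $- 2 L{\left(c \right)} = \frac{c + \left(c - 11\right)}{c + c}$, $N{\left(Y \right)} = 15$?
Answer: $- \frac{445}{28} \approx -15.893$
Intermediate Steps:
$L{\left(c \right)} = - \frac{-11 + 2 c}{4 c}$ ($L{\left(c \right)} = - \frac{\left(c + \left(c - 11\right)\right) \frac{1}{c + c}}{2} = - \frac{\left(c + \left(c - 11\right)\right) \frac{1}{2 c}}{2} = - \frac{\left(c + \left(-11 + c\right)\right) \frac{1}{2 c}}{2} = - \frac{\left(-11 + 2 c\right) \frac{1}{2 c}}{2} = - \frac{\frac{1}{2} \frac{1}{c} \left(-11 + 2 c\right)}{2} = - \frac{-11 + 2 c}{4 c}$)
$L{\left(w{\left(6 \right)} \right)} - N{\left(-37 \right)} = \frac{11 - -14}{4 \left(-7\right)} - 15 = \frac{1}{4} \left(- \frac{1}{7}\right) \left(11 + 14\right) - 15 = \frac{1}{4} \left(- \frac{1}{7}\right) 25 - 15 = - \frac{25}{28} - 15 = - \frac{445}{28}$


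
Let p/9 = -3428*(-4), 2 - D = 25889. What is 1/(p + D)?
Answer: 1/97521 ≈ 1.0254e-5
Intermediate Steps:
D = -25887 (D = 2 - 1*25889 = 2 - 25889 = -25887)
p = 123408 (p = 9*(-3428*(-4)) = 9*(-1714*(-8)) = 9*13712 = 123408)
1/(p + D) = 1/(123408 - 25887) = 1/97521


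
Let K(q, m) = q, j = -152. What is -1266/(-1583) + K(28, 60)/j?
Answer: 37027/60154 ≈ 0.61554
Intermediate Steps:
-1266/(-1583) + K(28, 60)/j = -1266/(-1583) + 28/(-152) = -1266*(-1/1583) + 28*(-1/152) = 1266/1583 - 7/38 = 37027/60154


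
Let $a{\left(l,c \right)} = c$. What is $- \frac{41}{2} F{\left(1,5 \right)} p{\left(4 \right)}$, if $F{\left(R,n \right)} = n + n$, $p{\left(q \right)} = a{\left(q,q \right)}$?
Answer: $-820$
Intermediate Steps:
$p{\left(q \right)} = q$
$F{\left(R,n \right)} = 2 n$
$- \frac{41}{2} F{\left(1,5 \right)} p{\left(4 \right)} = - \frac{41}{2} \cdot 2 \cdot 5 \cdot 4 = \left(-41\right) \frac{1}{2} \cdot 10 \cdot 4 = \left(- \frac{41}{2}\right) 10 \cdot 4 = \left(-205\right) 4 = -820$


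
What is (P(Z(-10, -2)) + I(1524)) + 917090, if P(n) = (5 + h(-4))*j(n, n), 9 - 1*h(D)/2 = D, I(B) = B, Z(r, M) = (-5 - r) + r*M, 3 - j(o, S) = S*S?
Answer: 899332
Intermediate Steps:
j(o, S) = 3 - S² (j(o, S) = 3 - S*S = 3 - S²)
Z(r, M) = -5 - r + M*r (Z(r, M) = (-5 - r) + M*r = -5 - r + M*r)
h(D) = 18 - 2*D
P(n) = 93 - 31*n² (P(n) = (5 + (18 - 2*(-4)))*(3 - n²) = (5 + (18 + 8))*(3 - n²) = (5 + 26)*(3 - n²) = 31*(3 - n²) = 93 - 31*n²)
(P(Z(-10, -2)) + I(1524)) + 917090 = ((93 - 31*(-5 - 1*(-10) - 2*(-10))²) + 1524) + 917090 = ((93 - 31*(-5 + 10 + 20)²) + 1524) + 917090 = ((93 - 31*25²) + 1524) + 917090 = ((93 - 31*625) + 1524) + 917090 = ((93 - 19375) + 1524) + 917090 = (-19282 + 1524) + 917090 = -17758 + 917090 = 899332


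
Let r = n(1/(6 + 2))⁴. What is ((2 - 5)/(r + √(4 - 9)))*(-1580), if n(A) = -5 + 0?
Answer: 98750/13021 - 158*I*√5/13021 ≈ 7.5839 - 0.027133*I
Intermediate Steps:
n(A) = -5
r = 625 (r = (-5)⁴ = 625)
((2 - 5)/(r + √(4 - 9)))*(-1580) = ((2 - 5)/(625 + √(4 - 9)))*(-1580) = -3/(625 + √(-5))*(-1580) = -3/(625 + I*√5)*(-1580) = 4740/(625 + I*√5)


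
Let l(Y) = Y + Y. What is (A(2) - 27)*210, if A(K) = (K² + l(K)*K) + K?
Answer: -2730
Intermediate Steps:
l(Y) = 2*Y
A(K) = K + 3*K² (A(K) = (K² + (2*K)*K) + K = (K² + 2*K²) + K = 3*K² + K = K + 3*K²)
(A(2) - 27)*210 = (2*(1 + 3*2) - 27)*210 = (2*(1 + 6) - 27)*210 = (2*7 - 27)*210 = (14 - 27)*210 = -13*210 = -2730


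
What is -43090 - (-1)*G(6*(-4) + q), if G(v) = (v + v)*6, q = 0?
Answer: -43378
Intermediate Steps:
G(v) = 12*v (G(v) = (2*v)*6 = 12*v)
-43090 - (-1)*G(6*(-4) + q) = -43090 - (-1)*12*(6*(-4) + 0) = -43090 - (-1)*12*(-24 + 0) = -43090 - (-1)*12*(-24) = -43090 - (-1)*(-288) = -43090 - 1*288 = -43090 - 288 = -43378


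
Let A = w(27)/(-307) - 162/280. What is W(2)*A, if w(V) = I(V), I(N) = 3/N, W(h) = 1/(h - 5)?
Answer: 223943/1160460 ≈ 0.19298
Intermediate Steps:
W(h) = 1/(-5 + h)
w(V) = 3/V
A = -223943/386820 (A = (3/27)/(-307) - 162/280 = (3*(1/27))*(-1/307) - 162*1/280 = (1/9)*(-1/307) - 81/140 = -1/2763 - 81/140 = -223943/386820 ≈ -0.57893)
W(2)*A = -223943/386820/(-5 + 2) = -223943/386820/(-3) = -1/3*(-223943/386820) = 223943/1160460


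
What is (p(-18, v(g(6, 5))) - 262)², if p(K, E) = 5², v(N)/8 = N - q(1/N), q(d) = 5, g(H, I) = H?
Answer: 56169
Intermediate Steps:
v(N) = -40 + 8*N (v(N) = 8*(N - 1*5) = 8*(N - 5) = 8*(-5 + N) = -40 + 8*N)
p(K, E) = 25
(p(-18, v(g(6, 5))) - 262)² = (25 - 262)² = (-237)² = 56169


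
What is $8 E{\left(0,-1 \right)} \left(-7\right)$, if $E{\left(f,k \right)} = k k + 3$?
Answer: $-224$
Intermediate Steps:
$E{\left(f,k \right)} = 3 + k^{2}$ ($E{\left(f,k \right)} = k^{2} + 3 = 3 + k^{2}$)
$8 E{\left(0,-1 \right)} \left(-7\right) = 8 \left(3 + \left(-1\right)^{2}\right) \left(-7\right) = 8 \left(3 + 1\right) \left(-7\right) = 8 \cdot 4 \left(-7\right) = 32 \left(-7\right) = -224$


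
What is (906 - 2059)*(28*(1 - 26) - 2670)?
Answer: 3885610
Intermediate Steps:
(906 - 2059)*(28*(1 - 26) - 2670) = -1153*(28*(-25) - 2670) = -1153*(-700 - 2670) = -1153*(-3370) = 3885610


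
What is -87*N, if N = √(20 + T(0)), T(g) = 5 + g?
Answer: -435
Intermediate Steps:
N = 5 (N = √(20 + (5 + 0)) = √(20 + 5) = √25 = 5)
-87*N = -87*5 = -435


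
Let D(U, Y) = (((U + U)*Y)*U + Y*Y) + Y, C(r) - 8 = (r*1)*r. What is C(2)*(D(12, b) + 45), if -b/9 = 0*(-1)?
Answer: 540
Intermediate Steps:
C(r) = 8 + r² (C(r) = 8 + (r*1)*r = 8 + r*r = 8 + r²)
b = 0 (b = -0*(-1) = -9*0 = 0)
D(U, Y) = Y + Y² + 2*Y*U² (D(U, Y) = (((2*U)*Y)*U + Y²) + Y = ((2*U*Y)*U + Y²) + Y = (2*Y*U² + Y²) + Y = (Y² + 2*Y*U²) + Y = Y + Y² + 2*Y*U²)
C(2)*(D(12, b) + 45) = (8 + 2²)*(0*(1 + 0 + 2*12²) + 45) = (8 + 4)*(0*(1 + 0 + 2*144) + 45) = 12*(0*(1 + 0 + 288) + 45) = 12*(0*289 + 45) = 12*(0 + 45) = 12*45 = 540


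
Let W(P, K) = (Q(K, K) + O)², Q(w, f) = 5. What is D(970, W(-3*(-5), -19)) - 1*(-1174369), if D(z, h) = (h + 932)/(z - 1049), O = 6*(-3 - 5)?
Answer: 92772370/79 ≈ 1.1743e+6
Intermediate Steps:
O = -48 (O = 6*(-8) = -48)
W(P, K) = 1849 (W(P, K) = (5 - 48)² = (-43)² = 1849)
D(z, h) = (932 + h)/(-1049 + z)
D(970, W(-3*(-5), -19)) - 1*(-1174369) = (932 + 1849)/(-1049 + 970) - 1*(-1174369) = 2781/(-79) + 1174369 = -1/79*2781 + 1174369 = -2781/79 + 1174369 = 92772370/79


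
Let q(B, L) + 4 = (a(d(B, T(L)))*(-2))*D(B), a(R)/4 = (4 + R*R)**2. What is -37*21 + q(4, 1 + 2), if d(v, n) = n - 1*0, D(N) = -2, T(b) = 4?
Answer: 5619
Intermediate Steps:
d(v, n) = n (d(v, n) = n + 0 = n)
a(R) = 4*(4 + R**2)**2 (a(R) = 4*(4 + R*R)**2 = 4*(4 + R**2)**2)
q(B, L) = 6396 (q(B, L) = -4 + ((4*(4 + 4**2)**2)*(-2))*(-2) = -4 + ((4*(4 + 16)**2)*(-2))*(-2) = -4 + ((4*20**2)*(-2))*(-2) = -4 + ((4*400)*(-2))*(-2) = -4 + (1600*(-2))*(-2) = -4 - 3200*(-2) = -4 + 6400 = 6396)
-37*21 + q(4, 1 + 2) = -37*21 + 6396 = -777 + 6396 = 5619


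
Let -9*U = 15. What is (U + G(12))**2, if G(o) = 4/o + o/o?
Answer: 1/9 ≈ 0.11111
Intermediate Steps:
U = -5/3 (U = -1/9*15 = -5/3 ≈ -1.6667)
G(o) = 1 + 4/o (G(o) = 4/o + 1 = 1 + 4/o)
(U + G(12))**2 = (-5/3 + (4 + 12)/12)**2 = (-5/3 + (1/12)*16)**2 = (-5/3 + 4/3)**2 = (-1/3)**2 = 1/9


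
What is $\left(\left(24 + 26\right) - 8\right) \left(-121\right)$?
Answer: $-5082$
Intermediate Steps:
$\left(\left(24 + 26\right) - 8\right) \left(-121\right) = \left(50 - 8\right) \left(-121\right) = 42 \left(-121\right) = -5082$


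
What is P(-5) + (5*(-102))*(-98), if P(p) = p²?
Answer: 50005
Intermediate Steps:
P(-5) + (5*(-102))*(-98) = (-5)² + (5*(-102))*(-98) = 25 - 510*(-98) = 25 + 49980 = 50005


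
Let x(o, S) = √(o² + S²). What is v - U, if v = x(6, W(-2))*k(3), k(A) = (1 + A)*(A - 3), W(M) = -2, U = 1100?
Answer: -1100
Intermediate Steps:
k(A) = (1 + A)*(-3 + A)
x(o, S) = √(S² + o²)
v = 0 (v = √((-2)² + 6²)*(-3 + 3² - 2*3) = √(4 + 36)*(-3 + 9 - 6) = √40*0 = (2*√10)*0 = 0)
v - U = 0 - 1*1100 = 0 - 1100 = -1100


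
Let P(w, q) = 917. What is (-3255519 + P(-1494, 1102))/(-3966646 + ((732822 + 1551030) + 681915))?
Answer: 3254602/1000879 ≈ 3.2517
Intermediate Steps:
(-3255519 + P(-1494, 1102))/(-3966646 + ((732822 + 1551030) + 681915)) = (-3255519 + 917)/(-3966646 + ((732822 + 1551030) + 681915)) = -3254602/(-3966646 + (2283852 + 681915)) = -3254602/(-3966646 + 2965767) = -3254602/(-1000879) = -3254602*(-1/1000879) = 3254602/1000879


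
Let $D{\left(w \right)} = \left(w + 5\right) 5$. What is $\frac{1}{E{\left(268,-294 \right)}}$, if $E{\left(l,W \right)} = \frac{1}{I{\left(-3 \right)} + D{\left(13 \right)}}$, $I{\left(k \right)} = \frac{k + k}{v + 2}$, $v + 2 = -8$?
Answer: $\frac{363}{4} \approx 90.75$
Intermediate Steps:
$v = -10$ ($v = -2 - 8 = -10$)
$D{\left(w \right)} = 25 + 5 w$ ($D{\left(w \right)} = \left(5 + w\right) 5 = 25 + 5 w$)
$I{\left(k \right)} = - \frac{k}{4}$ ($I{\left(k \right)} = \frac{k + k}{-10 + 2} = \frac{2 k}{-8} = 2 k \left(- \frac{1}{8}\right) = - \frac{k}{4}$)
$E{\left(l,W \right)} = \frac{4}{363}$ ($E{\left(l,W \right)} = \frac{1}{\left(- \frac{1}{4}\right) \left(-3\right) + \left(25 + 5 \cdot 13\right)} = \frac{1}{\frac{3}{4} + \left(25 + 65\right)} = \frac{1}{\frac{3}{4} + 90} = \frac{1}{\frac{363}{4}} = \frac{4}{363}$)
$\frac{1}{E{\left(268,-294 \right)}} = \frac{1}{\frac{4}{363}} = \frac{363}{4}$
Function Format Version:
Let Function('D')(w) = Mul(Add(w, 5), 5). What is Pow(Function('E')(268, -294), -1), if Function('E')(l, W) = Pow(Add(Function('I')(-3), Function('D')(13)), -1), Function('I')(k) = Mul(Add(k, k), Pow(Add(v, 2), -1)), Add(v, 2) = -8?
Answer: Rational(363, 4) ≈ 90.750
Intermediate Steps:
v = -10 (v = Add(-2, -8) = -10)
Function('D')(w) = Add(25, Mul(5, w)) (Function('D')(w) = Mul(Add(5, w), 5) = Add(25, Mul(5, w)))
Function('I')(k) = Mul(Rational(-1, 4), k) (Function('I')(k) = Mul(Add(k, k), Pow(Add(-10, 2), -1)) = Mul(Mul(2, k), Pow(-8, -1)) = Mul(Mul(2, k), Rational(-1, 8)) = Mul(Rational(-1, 4), k))
Function('E')(l, W) = Rational(4, 363) (Function('E')(l, W) = Pow(Add(Mul(Rational(-1, 4), -3), Add(25, Mul(5, 13))), -1) = Pow(Add(Rational(3, 4), Add(25, 65)), -1) = Pow(Add(Rational(3, 4), 90), -1) = Pow(Rational(363, 4), -1) = Rational(4, 363))
Pow(Function('E')(268, -294), -1) = Pow(Rational(4, 363), -1) = Rational(363, 4)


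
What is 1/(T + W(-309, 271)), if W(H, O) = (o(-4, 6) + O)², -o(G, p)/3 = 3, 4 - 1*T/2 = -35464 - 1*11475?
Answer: 1/162530 ≈ 6.1527e-6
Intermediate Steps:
T = 93886 (T = 8 - 2*(-35464 - 1*11475) = 8 - 2*(-35464 - 11475) = 8 - 2*(-46939) = 8 + 93878 = 93886)
o(G, p) = -9 (o(G, p) = -3*3 = -9)
W(H, O) = (-9 + O)²
1/(T + W(-309, 271)) = 1/(93886 + (-9 + 271)²) = 1/(93886 + 262²) = 1/(93886 + 68644) = 1/162530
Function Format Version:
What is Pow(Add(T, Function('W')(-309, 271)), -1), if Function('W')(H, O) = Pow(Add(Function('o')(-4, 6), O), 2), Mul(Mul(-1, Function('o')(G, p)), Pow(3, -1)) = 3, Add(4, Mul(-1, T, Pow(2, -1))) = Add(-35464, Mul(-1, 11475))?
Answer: Rational(1, 162530) ≈ 6.1527e-6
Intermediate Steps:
T = 93886 (T = Add(8, Mul(-2, Add(-35464, Mul(-1, 11475)))) = Add(8, Mul(-2, Add(-35464, -11475))) = Add(8, Mul(-2, -46939)) = Add(8, 93878) = 93886)
Function('o')(G, p) = -9 (Function('o')(G, p) = Mul(-3, 3) = -9)
Function('W')(H, O) = Pow(Add(-9, O), 2)
Pow(Add(T, Function('W')(-309, 271)), -1) = Pow(Add(93886, Pow(Add(-9, 271), 2)), -1) = Pow(Add(93886, Pow(262, 2)), -1) = Pow(Add(93886, 68644), -1) = Pow(162530, -1) = Rational(1, 162530)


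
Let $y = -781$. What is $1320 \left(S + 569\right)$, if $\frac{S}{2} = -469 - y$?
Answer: $1574760$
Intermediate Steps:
$S = 624$ ($S = 2 \left(-469 - -781\right) = 2 \left(-469 + 781\right) = 2 \cdot 312 = 624$)
$1320 \left(S + 569\right) = 1320 \left(624 + 569\right) = 1320 \cdot 1193 = 1574760$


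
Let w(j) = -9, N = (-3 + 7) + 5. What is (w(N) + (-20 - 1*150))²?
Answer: 32041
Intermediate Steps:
N = 9 (N = 4 + 5 = 9)
(w(N) + (-20 - 1*150))² = (-9 + (-20 - 1*150))² = (-9 + (-20 - 150))² = (-9 - 170)² = (-179)² = 32041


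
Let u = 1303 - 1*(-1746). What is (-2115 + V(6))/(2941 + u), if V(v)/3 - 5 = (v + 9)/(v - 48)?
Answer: -5883/16772 ≈ -0.35076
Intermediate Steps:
u = 3049 (u = 1303 + 1746 = 3049)
V(v) = 15 + 3*(9 + v)/(-48 + v) (V(v) = 15 + 3*((v + 9)/(v - 48)) = 15 + 3*((9 + v)/(-48 + v)) = 15 + 3*(9 + v)/(-48 + v))
(-2115 + V(6))/(2941 + u) = (-2115 + 9*(-77 + 2*6)/(-48 + 6))/(2941 + 3049) = (-2115 + 9*(-77 + 12)/(-42))/5990 = (-2115 + 9*(-1/42)*(-65))*(1/5990) = (-2115 + 195/14)*(1/5990) = -29415/14*1/5990 = -5883/16772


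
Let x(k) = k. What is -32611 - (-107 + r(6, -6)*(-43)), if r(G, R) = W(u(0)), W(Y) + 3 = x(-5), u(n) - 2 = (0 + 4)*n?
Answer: -32848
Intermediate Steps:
u(n) = 2 + 4*n (u(n) = 2 + (0 + 4)*n = 2 + 4*n)
W(Y) = -8 (W(Y) = -3 - 5 = -8)
r(G, R) = -8
-32611 - (-107 + r(6, -6)*(-43)) = -32611 - (-107 - 8*(-43)) = -32611 - (-107 + 344) = -32611 - 1*237 = -32611 - 237 = -32848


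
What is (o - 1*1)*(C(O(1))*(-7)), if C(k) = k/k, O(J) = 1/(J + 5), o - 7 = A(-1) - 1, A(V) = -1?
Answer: -28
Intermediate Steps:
o = 5 (o = 7 + (-1 - 1) = 7 - 2 = 5)
O(J) = 1/(5 + J)
C(k) = 1
(o - 1*1)*(C(O(1))*(-7)) = (5 - 1*1)*(1*(-7)) = (5 - 1)*(-7) = 4*(-7) = -28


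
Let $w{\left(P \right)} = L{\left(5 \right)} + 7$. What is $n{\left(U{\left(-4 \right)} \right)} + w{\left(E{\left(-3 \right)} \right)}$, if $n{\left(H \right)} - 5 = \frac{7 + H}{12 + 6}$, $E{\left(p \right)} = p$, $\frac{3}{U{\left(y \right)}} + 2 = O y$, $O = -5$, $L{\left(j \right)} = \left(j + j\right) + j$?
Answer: $\frac{2959}{108} \approx 27.398$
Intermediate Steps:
$L{\left(j \right)} = 3 j$ ($L{\left(j \right)} = 2 j + j = 3 j$)
$U{\left(y \right)} = \frac{3}{-2 - 5 y}$
$n{\left(H \right)} = \frac{97}{18} + \frac{H}{18}$ ($n{\left(H \right)} = 5 + \frac{7 + H}{12 + 6} = 5 + \frac{7 + H}{18} = 5 + \left(7 + H\right) \frac{1}{18} = 5 + \left(\frac{7}{18} + \frac{H}{18}\right) = \frac{97}{18} + \frac{H}{18}$)
$w{\left(P \right)} = 22$ ($w{\left(P \right)} = 3 \cdot 5 + 7 = 15 + 7 = 22$)
$n{\left(U{\left(-4 \right)} \right)} + w{\left(E{\left(-3 \right)} \right)} = \left(\frac{97}{18} + \frac{\left(-3\right) \frac{1}{2 + 5 \left(-4\right)}}{18}\right) + 22 = \left(\frac{97}{18} + \frac{\left(-3\right) \frac{1}{2 - 20}}{18}\right) + 22 = \left(\frac{97}{18} + \frac{\left(-3\right) \frac{1}{-18}}{18}\right) + 22 = \left(\frac{97}{18} + \frac{\left(-3\right) \left(- \frac{1}{18}\right)}{18}\right) + 22 = \left(\frac{97}{18} + \frac{1}{18} \cdot \frac{1}{6}\right) + 22 = \left(\frac{97}{18} + \frac{1}{108}\right) + 22 = \frac{583}{108} + 22 = \frac{2959}{108}$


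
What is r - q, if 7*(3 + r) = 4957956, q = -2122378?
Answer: 19814581/7 ≈ 2.8307e+6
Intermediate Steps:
r = 4957935/7 (r = -3 + (⅐)*4957956 = -3 + 4957956/7 = 4957935/7 ≈ 7.0828e+5)
r - q = 4957935/7 - 1*(-2122378) = 4957935/7 + 2122378 = 19814581/7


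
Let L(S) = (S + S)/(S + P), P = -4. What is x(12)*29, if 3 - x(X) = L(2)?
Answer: 145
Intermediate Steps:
L(S) = 2*S/(-4 + S) (L(S) = (S + S)/(S - 4) = (2*S)/(-4 + S) = 2*S/(-4 + S))
x(X) = 5 (x(X) = 3 - 2*2/(-4 + 2) = 3 - 2*2/(-2) = 3 - 2*2*(-1)/2 = 3 - 1*(-2) = 3 + 2 = 5)
x(12)*29 = 5*29 = 145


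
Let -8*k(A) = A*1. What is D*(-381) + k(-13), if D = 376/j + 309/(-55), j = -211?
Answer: 261910057/92840 ≈ 2821.1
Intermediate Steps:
D = -85879/11605 (D = 376/(-211) + 309/(-55) = 376*(-1/211) + 309*(-1/55) = -376/211 - 309/55 = -85879/11605 ≈ -7.4002)
k(A) = -A/8
D*(-381) + k(-13) = -85879/11605*(-381) - 1/8*(-13) = 32719899/11605 + 13/8 = 261910057/92840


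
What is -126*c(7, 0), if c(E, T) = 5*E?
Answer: -4410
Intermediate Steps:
-126*c(7, 0) = -630*7 = -126*35 = -4410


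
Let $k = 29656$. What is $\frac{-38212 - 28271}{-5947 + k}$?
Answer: $- \frac{22161}{7903} \approx -2.8041$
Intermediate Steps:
$\frac{-38212 - 28271}{-5947 + k} = \frac{-38212 - 28271}{-5947 + 29656} = - \frac{66483}{23709} = \left(-66483\right) \frac{1}{23709} = - \frac{22161}{7903}$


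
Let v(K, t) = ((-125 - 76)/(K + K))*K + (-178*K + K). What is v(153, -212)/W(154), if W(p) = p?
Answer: -54363/308 ≈ -176.50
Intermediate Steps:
v(K, t) = -201/2 - 177*K (v(K, t) = (-201*1/(2*K))*K - 177*K = (-201/(2*K))*K - 177*K = -201/2 - 177*K)
v(153, -212)/W(154) = (-201/2 - 177*153)/154 = (-201/2 - 27081)*(1/154) = -54363/2*1/154 = -54363/308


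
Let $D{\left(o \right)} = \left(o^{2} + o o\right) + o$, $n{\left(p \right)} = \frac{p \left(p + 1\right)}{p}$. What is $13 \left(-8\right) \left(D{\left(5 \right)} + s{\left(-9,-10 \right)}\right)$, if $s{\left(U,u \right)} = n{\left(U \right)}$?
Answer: $-4888$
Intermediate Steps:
$n{\left(p \right)} = 1 + p$ ($n{\left(p \right)} = \frac{p \left(1 + p\right)}{p} = 1 + p$)
$D{\left(o \right)} = o + 2 o^{2}$ ($D{\left(o \right)} = \left(o^{2} + o^{2}\right) + o = 2 o^{2} + o = o + 2 o^{2}$)
$s{\left(U,u \right)} = 1 + U$
$13 \left(-8\right) \left(D{\left(5 \right)} + s{\left(-9,-10 \right)}\right) = 13 \left(-8\right) \left(5 \left(1 + 2 \cdot 5\right) + \left(1 - 9\right)\right) = - 104 \left(5 \left(1 + 10\right) - 8\right) = - 104 \left(5 \cdot 11 - 8\right) = - 104 \left(55 - 8\right) = \left(-104\right) 47 = -4888$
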